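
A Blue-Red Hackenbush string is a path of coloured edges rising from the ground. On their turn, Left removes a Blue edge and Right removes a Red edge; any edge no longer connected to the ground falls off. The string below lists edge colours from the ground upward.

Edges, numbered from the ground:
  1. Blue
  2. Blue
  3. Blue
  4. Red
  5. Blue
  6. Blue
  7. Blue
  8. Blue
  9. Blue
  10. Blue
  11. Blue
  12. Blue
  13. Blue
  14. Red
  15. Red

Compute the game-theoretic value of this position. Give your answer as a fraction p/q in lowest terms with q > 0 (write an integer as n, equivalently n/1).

Recurse on prefixes of the 15-edge string Blue Blue Blue Red Blue Blue Blue Blue Blue Blue Blue Blue Blue Red Red:
edge 1 of 15 (Blue): { 0 | · } gives 1
edge 2 of 15 (Blue): { 0, 1 | · } gives 2
edge 3 of 15 (Blue): { 0, 1, 2 | · } gives 3
edge 4 of 15 (Red): { 0, 1, 2 | 3 } gives 5/2
edge 5 of 15 (Blue): { 0, 1, 2, 5/2 | 3 } gives 11/4
edge 6 of 15 (Blue): { 0, 1, 2, 5/2, 11/4 | 3 } gives 23/8
edge 7 of 15 (Blue): { 0, 1, 2, 5/2, 11/4, 23/8 | 3 } gives 47/16
edge 8 of 15 (Blue): { 0, 1, 2, 5/2, 11/4, 23/8, 47/16 | 3 } gives 95/32
edge 9 of 15 (Blue): { 0, 1, 2, 5/2, 11/4, 23/8, 47/16, 95/32 | 3 } gives 191/64
edge 10 of 15 (Blue): { 0, 1, 2, 5/2, 11/4, 23/8, 47/16, 95/32, 191/64 | 3 } gives 383/128
edge 11 of 15 (Blue): { 0, 1, 2, 5/2, 11/4, 23/8, 47/16, 95/32, 191/64, 383/128 | 3 } gives 767/256
edge 12 of 15 (Blue): { 0, 1, 2, 5/2, 11/4, 23/8, 47/16, 95/32, 191/64, 383/128, 767/256 | 3 } gives 1535/512
edge 13 of 15 (Blue): { 0, 1, 2, 5/2, 11/4, 23/8, 47/16, 95/32, 191/64, 383/128, 767/256, 1535/512 | 3 } gives 3071/1024
edge 14 of 15 (Red): { 0, 1, 2, 5/2, 11/4, 23/8, 47/16, 95/32, 191/64, 383/128, 767/256, 1535/512 | 3071/1024, 3 } gives 6141/2048
edge 15 of 15 (Red): { 0, 1, 2, 5/2, 11/4, 23/8, 47/16, 95/32, 191/64, 383/128, 767/256, 1535/512 | 6141/2048, 3071/1024, 3 } gives 12281/4096

12281/4096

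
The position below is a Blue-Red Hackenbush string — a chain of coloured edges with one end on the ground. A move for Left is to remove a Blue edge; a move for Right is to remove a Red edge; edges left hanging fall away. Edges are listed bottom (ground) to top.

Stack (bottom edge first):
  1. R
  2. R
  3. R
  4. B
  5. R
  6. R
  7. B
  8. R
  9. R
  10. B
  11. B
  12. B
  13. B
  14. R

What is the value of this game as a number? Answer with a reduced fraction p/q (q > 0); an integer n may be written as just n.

-5827/2048

R: Left { ∅ }, Right { 0 } = simplest -1
RR: Left { ∅ }, Right { -1, 0 } = simplest -2
RRR: Left { ∅ }, Right { -2, -1, 0 } = simplest -3
RRRB: Left { -3 }, Right { -2, -1, 0 } = simplest -5/2
RRRBR: Left { -3 }, Right { -5/2, -2, -1, 0 } = simplest -11/4
RRRBRR: Left { -3 }, Right { -11/4, -5/2, -2, -1, 0 } = simplest -23/8
RRRBRRB: Left { -3, -23/8 }, Right { -11/4, -5/2, -2, -1, 0 } = simplest -45/16
RRRBRRBR: Left { -3, -23/8 }, Right { -45/16, -11/4, -5/2, -2, -1, 0 } = simplest -91/32
RRRBRRBRR: Left { -3, -23/8 }, Right { -91/32, -45/16, -11/4, -5/2, -2, -1, 0 } = simplest -183/64
RRRBRRBRRB: Left { -3, -23/8, -183/64 }, Right { -91/32, -45/16, -11/4, -5/2, -2, -1, 0 } = simplest -365/128
RRRBRRBRRBB: Left { -3, -23/8, -183/64, -365/128 }, Right { -91/32, -45/16, -11/4, -5/2, -2, -1, 0 } = simplest -729/256
RRRBRRBRRBBB: Left { -3, -23/8, -183/64, -365/128, -729/256 }, Right { -91/32, -45/16, -11/4, -5/2, -2, -1, 0 } = simplest -1457/512
RRRBRRBRRBBBB: Left { -3, -23/8, -183/64, -365/128, -729/256, -1457/512 }, Right { -91/32, -45/16, -11/4, -5/2, -2, -1, 0 } = simplest -2913/1024
RRRBRRBRRBBBBR: Left { -3, -23/8, -183/64, -365/128, -729/256, -1457/512 }, Right { -2913/1024, -91/32, -45/16, -11/4, -5/2, -2, -1, 0 } = simplest -5827/2048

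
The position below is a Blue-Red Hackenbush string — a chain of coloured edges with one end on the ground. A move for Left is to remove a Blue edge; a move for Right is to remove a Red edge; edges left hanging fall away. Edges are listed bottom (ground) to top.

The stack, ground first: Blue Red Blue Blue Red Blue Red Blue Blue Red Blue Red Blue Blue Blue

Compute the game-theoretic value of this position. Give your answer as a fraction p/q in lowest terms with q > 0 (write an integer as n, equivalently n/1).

13743/16384

1 of 15 · B · max L 0 · min R +∞ → 1
2 of 15 · BR · max L 0 · min R 1 → 1/2
3 of 15 · BRB · max L 1/2 · min R 1 → 3/4
4 of 15 · BRBB · max L 3/4 · min R 1 → 7/8
5 of 15 · BRBBR · max L 3/4 · min R 7/8 → 13/16
6 of 15 · BRBBRB · max L 13/16 · min R 7/8 → 27/32
7 of 15 · BRBBRBR · max L 13/16 · min R 27/32 → 53/64
8 of 15 · BRBBRBRB · max L 53/64 · min R 27/32 → 107/128
9 of 15 · BRBBRBRBB · max L 107/128 · min R 27/32 → 215/256
10 of 15 · BRBBRBRBBR · max L 107/128 · min R 215/256 → 429/512
11 of 15 · BRBBRBRBBRB · max L 429/512 · min R 215/256 → 859/1024
12 of 15 · BRBBRBRBBRBR · max L 429/512 · min R 859/1024 → 1717/2048
13 of 15 · BRBBRBRBBRBRB · max L 1717/2048 · min R 859/1024 → 3435/4096
14 of 15 · BRBBRBRBBRBRBB · max L 3435/4096 · min R 859/1024 → 6871/8192
15 of 15 · BRBBRBRBBRBRBBB · max L 6871/8192 · min R 859/1024 → 13743/16384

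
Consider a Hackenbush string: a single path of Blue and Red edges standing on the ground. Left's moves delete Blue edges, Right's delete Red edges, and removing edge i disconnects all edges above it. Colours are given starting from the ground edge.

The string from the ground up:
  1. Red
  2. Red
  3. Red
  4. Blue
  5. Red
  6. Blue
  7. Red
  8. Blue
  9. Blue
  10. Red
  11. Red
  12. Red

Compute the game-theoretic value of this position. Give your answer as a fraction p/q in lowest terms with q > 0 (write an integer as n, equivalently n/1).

-1359/512

val_1 [R]  L=[·]  R=[0]  — -1
val_2 [RR]  L=[·]  R=[-1,0]  — -2
val_3 [RRR]  L=[·]  R=[-2,-1,0]  — -3
val_4 [RRRB]  L=[-3]  R=[-2,-1,0]  — -5/2
val_5 [RRRBR]  L=[-3]  R=[-5/2,-2,-1,0]  — -11/4
val_6 [RRRBRB]  L=[-3,-11/4]  R=[-5/2,-2,-1,0]  — -21/8
val_7 [RRRBRBR]  L=[-3,-11/4]  R=[-21/8,-5/2,-2,-1,0]  — -43/16
val_8 [RRRBRBRB]  L=[-3,-11/4,-43/16]  R=[-21/8,-5/2,-2,-1,0]  — -85/32
val_9 [RRRBRBRBB]  L=[-3,-11/4,-43/16,-85/32]  R=[-21/8,-5/2,-2,-1,0]  — -169/64
val_10 [RRRBRBRBBR]  L=[-3,-11/4,-43/16,-85/32]  R=[-169/64,-21/8,-5/2,-2,-1,0]  — -339/128
val_11 [RRRBRBRBBRR]  L=[-3,-11/4,-43/16,-85/32]  R=[-339/128,-169/64,-21/8,-5/2,-2,-1,0]  — -679/256
val_12 [RRRBRBRBBRRR]  L=[-3,-11/4,-43/16,-85/32]  R=[-679/256,-339/128,-169/64,-21/8,-5/2,-2,-1,0]  — -1359/512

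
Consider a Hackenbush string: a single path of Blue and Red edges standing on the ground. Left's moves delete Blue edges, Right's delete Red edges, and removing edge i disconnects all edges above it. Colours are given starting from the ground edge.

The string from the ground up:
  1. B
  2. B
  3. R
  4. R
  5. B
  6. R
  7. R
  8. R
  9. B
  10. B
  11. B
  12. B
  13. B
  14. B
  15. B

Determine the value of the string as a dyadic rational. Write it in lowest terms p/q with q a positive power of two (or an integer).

10495/8192

Build g(s[:k]) for k = 1..15, string s = B B R R B R R R B B B B B B B.
edge 1 of 15 (B): { 0 |  } ⇒ 1
edge 2 of 15 (B): { 0,1 |  } ⇒ 2
edge 3 of 15 (R): { 0,1 | 2 } ⇒ 3/2
edge 4 of 15 (R): { 0,1 | 3/2,2 } ⇒ 5/4
edge 5 of 15 (B): { 0,1,5/4 | 3/2,2 } ⇒ 11/8
edge 6 of 15 (R): { 0,1,5/4 | 11/8,3/2,2 } ⇒ 21/16
edge 7 of 15 (R): { 0,1,5/4 | 21/16,11/8,3/2,2 } ⇒ 41/32
edge 8 of 15 (R): { 0,1,5/4 | 41/32,21/16,11/8,3/2,2 } ⇒ 81/64
edge 9 of 15 (B): { 0,1,5/4,81/64 | 41/32,21/16,11/8,3/2,2 } ⇒ 163/128
edge 10 of 15 (B): { 0,1,5/4,81/64,163/128 | 41/32,21/16,11/8,3/2,2 } ⇒ 327/256
edge 11 of 15 (B): { 0,1,5/4,81/64,163/128,327/256 | 41/32,21/16,11/8,3/2,2 } ⇒ 655/512
edge 12 of 15 (B): { 0,1,5/4,81/64,163/128,327/256,655/512 | 41/32,21/16,11/8,3/2,2 } ⇒ 1311/1024
edge 13 of 15 (B): { 0,1,5/4,81/64,163/128,327/256,655/512,1311/1024 | 41/32,21/16,11/8,3/2,2 } ⇒ 2623/2048
edge 14 of 15 (B): { 0,1,5/4,81/64,163/128,327/256,655/512,1311/1024,2623/2048 | 41/32,21/16,11/8,3/2,2 } ⇒ 5247/4096
edge 15 of 15 (B): { 0,1,5/4,81/64,163/128,327/256,655/512,1311/1024,2623/2048,5247/4096 | 41/32,21/16,11/8,3/2,2 } ⇒ 10495/8192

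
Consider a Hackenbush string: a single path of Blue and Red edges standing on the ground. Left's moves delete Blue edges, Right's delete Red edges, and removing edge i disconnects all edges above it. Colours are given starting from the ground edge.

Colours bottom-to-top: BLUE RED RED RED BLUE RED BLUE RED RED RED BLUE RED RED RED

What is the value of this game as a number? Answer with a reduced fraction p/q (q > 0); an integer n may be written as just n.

Recurse on prefixes of the 14-edge string BLUE RED RED RED BLUE RED BLUE RED RED RED BLUE RED RED RED:
g_1 [B]  L=[0]  R=[none]  = 1
g_2 [BR]  L=[0]  R=[1]  = 1/2
g_3 [BRR]  L=[0]  R=[1/2, 1]  = 1/4
g_4 [BRRR]  L=[0]  R=[1/4, 1/2, 1]  = 1/8
g_5 [BRRRB]  L=[0, 1/8]  R=[1/4, 1/2, 1]  = 3/16
g_6 [BRRRBR]  L=[0, 1/8]  R=[3/16, 1/4, 1/2, 1]  = 5/32
g_7 [BRRRBRB]  L=[0, 1/8, 5/32]  R=[3/16, 1/4, 1/2, 1]  = 11/64
g_8 [BRRRBRBR]  L=[0, 1/8, 5/32]  R=[11/64, 3/16, 1/4, 1/2, 1]  = 21/128
g_9 [BRRRBRBRR]  L=[0, 1/8, 5/32]  R=[21/128, 11/64, 3/16, 1/4, 1/2, 1]  = 41/256
g_10 [BRRRBRBRRR]  L=[0, 1/8, 5/32]  R=[41/256, 21/128, 11/64, 3/16, 1/4, 1/2, 1]  = 81/512
g_11 [BRRRBRBRRRB]  L=[0, 1/8, 5/32, 81/512]  R=[41/256, 21/128, 11/64, 3/16, 1/4, 1/2, 1]  = 163/1024
g_12 [BRRRBRBRRRBR]  L=[0, 1/8, 5/32, 81/512]  R=[163/1024, 41/256, 21/128, 11/64, 3/16, 1/4, 1/2, 1]  = 325/2048
g_13 [BRRRBRBRRRBRR]  L=[0, 1/8, 5/32, 81/512]  R=[325/2048, 163/1024, 41/256, 21/128, 11/64, 3/16, 1/4, 1/2, 1]  = 649/4096
g_14 [BRRRBRBRRRBRRR]  L=[0, 1/8, 5/32, 81/512]  R=[649/4096, 325/2048, 163/1024, 41/256, 21/128, 11/64, 3/16, 1/4, 1/2, 1]  = 1297/8192

1297/8192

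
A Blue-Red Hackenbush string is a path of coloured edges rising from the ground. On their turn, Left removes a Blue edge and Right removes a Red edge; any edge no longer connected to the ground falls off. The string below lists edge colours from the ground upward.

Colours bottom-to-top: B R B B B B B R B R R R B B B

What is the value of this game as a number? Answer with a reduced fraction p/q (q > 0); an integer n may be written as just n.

Recurse on prefixes of the 15-edge string B R B B B B B R B R R R B B B:
val(B) = { 0 | none } ⇒ 1
val(BR) = { 0 | 1 } ⇒ 1/2
val(BRB) = { 0, 1/2 | 1 } ⇒ 3/4
val(BRBB) = { 0, 1/2, 3/4 | 1 } ⇒ 7/8
val(BRBBB) = { 0, 1/2, 3/4, 7/8 | 1 } ⇒ 15/16
val(BRBBBB) = { 0, 1/2, 3/4, 7/8, 15/16 | 1 } ⇒ 31/32
val(BRBBBBB) = { 0, 1/2, 3/4, 7/8, 15/16, 31/32 | 1 } ⇒ 63/64
val(BRBBBBBR) = { 0, 1/2, 3/4, 7/8, 15/16, 31/32 | 63/64, 1 } ⇒ 125/128
val(BRBBBBBRB) = { 0, 1/2, 3/4, 7/8, 15/16, 31/32, 125/128 | 63/64, 1 } ⇒ 251/256
val(BRBBBBBRBR) = { 0, 1/2, 3/4, 7/8, 15/16, 31/32, 125/128 | 251/256, 63/64, 1 } ⇒ 501/512
val(BRBBBBBRBRR) = { 0, 1/2, 3/4, 7/8, 15/16, 31/32, 125/128 | 501/512, 251/256, 63/64, 1 } ⇒ 1001/1024
val(BRBBBBBRBRRR) = { 0, 1/2, 3/4, 7/8, 15/16, 31/32, 125/128 | 1001/1024, 501/512, 251/256, 63/64, 1 } ⇒ 2001/2048
val(BRBBBBBRBRRRB) = { 0, 1/2, 3/4, 7/8, 15/16, 31/32, 125/128, 2001/2048 | 1001/1024, 501/512, 251/256, 63/64, 1 } ⇒ 4003/4096
val(BRBBBBBRBRRRBB) = { 0, 1/2, 3/4, 7/8, 15/16, 31/32, 125/128, 2001/2048, 4003/4096 | 1001/1024, 501/512, 251/256, 63/64, 1 } ⇒ 8007/8192
val(BRBBBBBRBRRRBBB) = { 0, 1/2, 3/4, 7/8, 15/16, 31/32, 125/128, 2001/2048, 4003/4096, 8007/8192 | 1001/1024, 501/512, 251/256, 63/64, 1 } ⇒ 16015/16384

16015/16384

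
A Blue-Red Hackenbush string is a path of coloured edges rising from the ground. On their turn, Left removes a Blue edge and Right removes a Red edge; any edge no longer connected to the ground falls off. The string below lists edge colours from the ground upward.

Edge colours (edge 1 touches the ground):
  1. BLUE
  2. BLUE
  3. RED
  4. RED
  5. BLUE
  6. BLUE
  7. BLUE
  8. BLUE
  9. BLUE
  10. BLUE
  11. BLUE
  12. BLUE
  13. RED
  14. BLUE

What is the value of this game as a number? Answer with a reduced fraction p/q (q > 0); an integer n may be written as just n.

g(B) = { 0 | — } → 1
g(BB) = { 0, 1 | — } → 2
g(BBR) = { 0, 1 | 2 } → 3/2
g(BBRR) = { 0, 1 | 3/2, 2 } → 5/4
g(BBRRB) = { 0, 1, 5/4 | 3/2, 2 } → 11/8
g(BBRRBB) = { 0, 1, 5/4, 11/8 | 3/2, 2 } → 23/16
g(BBRRBBB) = { 0, 1, 5/4, 11/8, 23/16 | 3/2, 2 } → 47/32
g(BBRRBBBB) = { 0, 1, 5/4, 11/8, 23/16, 47/32 | 3/2, 2 } → 95/64
g(BBRRBBBBB) = { 0, 1, 5/4, 11/8, 23/16, 47/32, 95/64 | 3/2, 2 } → 191/128
g(BBRRBBBBBB) = { 0, 1, 5/4, 11/8, 23/16, 47/32, 95/64, 191/128 | 3/2, 2 } → 383/256
g(BBRRBBBBBBB) = { 0, 1, 5/4, 11/8, 23/16, 47/32, 95/64, 191/128, 383/256 | 3/2, 2 } → 767/512
g(BBRRBBBBBBBB) = { 0, 1, 5/4, 11/8, 23/16, 47/32, 95/64, 191/128, 383/256, 767/512 | 3/2, 2 } → 1535/1024
g(BBRRBBBBBBBBR) = { 0, 1, 5/4, 11/8, 23/16, 47/32, 95/64, 191/128, 383/256, 767/512 | 1535/1024, 3/2, 2 } → 3069/2048
g(BBRRBBBBBBBBRB) = { 0, 1, 5/4, 11/8, 23/16, 47/32, 95/64, 191/128, 383/256, 767/512, 3069/2048 | 1535/1024, 3/2, 2 } → 6139/4096

6139/4096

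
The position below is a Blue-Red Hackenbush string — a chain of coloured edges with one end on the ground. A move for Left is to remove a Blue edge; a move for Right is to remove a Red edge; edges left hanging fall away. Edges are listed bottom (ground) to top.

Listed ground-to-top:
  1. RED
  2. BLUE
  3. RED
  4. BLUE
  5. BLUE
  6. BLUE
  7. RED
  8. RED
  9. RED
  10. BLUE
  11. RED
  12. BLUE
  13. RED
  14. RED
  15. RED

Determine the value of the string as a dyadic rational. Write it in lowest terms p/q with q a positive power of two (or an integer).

-9135/16384

v(R) = { ∅ | 0 } ⇒ -1
v(RB) = { -1 | 0 } ⇒ -1/2
v(RBR) = { -1 | -1/2; 0 } ⇒ -3/4
v(RBRB) = { -1; -3/4 | -1/2; 0 } ⇒ -5/8
v(RBRBB) = { -1; -3/4; -5/8 | -1/2; 0 } ⇒ -9/16
v(RBRBBB) = { -1; -3/4; -5/8; -9/16 | -1/2; 0 } ⇒ -17/32
v(RBRBBBR) = { -1; -3/4; -5/8; -9/16 | -17/32; -1/2; 0 } ⇒ -35/64
v(RBRBBBRR) = { -1; -3/4; -5/8; -9/16 | -35/64; -17/32; -1/2; 0 } ⇒ -71/128
v(RBRBBBRRR) = { -1; -3/4; -5/8; -9/16 | -71/128; -35/64; -17/32; -1/2; 0 } ⇒ -143/256
v(RBRBBBRRRB) = { -1; -3/4; -5/8; -9/16; -143/256 | -71/128; -35/64; -17/32; -1/2; 0 } ⇒ -285/512
v(RBRBBBRRRBR) = { -1; -3/4; -5/8; -9/16; -143/256 | -285/512; -71/128; -35/64; -17/32; -1/2; 0 } ⇒ -571/1024
v(RBRBBBRRRBRB) = { -1; -3/4; -5/8; -9/16; -143/256; -571/1024 | -285/512; -71/128; -35/64; -17/32; -1/2; 0 } ⇒ -1141/2048
v(RBRBBBRRRBRBR) = { -1; -3/4; -5/8; -9/16; -143/256; -571/1024 | -1141/2048; -285/512; -71/128; -35/64; -17/32; -1/2; 0 } ⇒ -2283/4096
v(RBRBBBRRRBRBRR) = { -1; -3/4; -5/8; -9/16; -143/256; -571/1024 | -2283/4096; -1141/2048; -285/512; -71/128; -35/64; -17/32; -1/2; 0 } ⇒ -4567/8192
v(RBRBBBRRRBRBRRR) = { -1; -3/4; -5/8; -9/16; -143/256; -571/1024 | -4567/8192; -2283/4096; -1141/2048; -285/512; -71/128; -35/64; -17/32; -1/2; 0 } ⇒ -9135/16384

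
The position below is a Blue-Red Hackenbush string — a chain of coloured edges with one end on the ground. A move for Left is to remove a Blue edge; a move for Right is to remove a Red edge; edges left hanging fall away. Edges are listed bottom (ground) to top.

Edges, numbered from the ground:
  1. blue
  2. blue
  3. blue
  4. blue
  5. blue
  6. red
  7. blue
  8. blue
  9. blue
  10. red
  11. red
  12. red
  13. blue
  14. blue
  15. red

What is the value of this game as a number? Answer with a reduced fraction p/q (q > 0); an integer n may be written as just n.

Build value(s[:k]) for k = 1..15, string s = blue blue blue blue blue red blue blue blue red red red blue blue red.
step 1: add blue to get b; options L={ 0 } R={ (no moves) } => 1
step 2: add blue to get bb; options L={ 0; 1 } R={ (no moves) } => 2
step 3: add blue to get bbb; options L={ 0; 1; 2 } R={ (no moves) } => 3
step 4: add blue to get bbbb; options L={ 0; 1; 2; 3 } R={ (no moves) } => 4
step 5: add blue to get bbbbb; options L={ 0; 1; 2; 3; 4 } R={ (no moves) } => 5
step 6: add red to get bbbbbr; options L={ 0; 1; 2; 3; 4 } R={ 5 } => 9/2
step 7: add blue to get bbbbbrb; options L={ 0; 1; 2; 3; 4; 9/2 } R={ 5 } => 19/4
step 8: add blue to get bbbbbrbb; options L={ 0; 1; 2; 3; 4; 9/2; 19/4 } R={ 5 } => 39/8
step 9: add blue to get bbbbbrbbb; options L={ 0; 1; 2; 3; 4; 9/2; 19/4; 39/8 } R={ 5 } => 79/16
step 10: add red to get bbbbbrbbbr; options L={ 0; 1; 2; 3; 4; 9/2; 19/4; 39/8 } R={ 79/16; 5 } => 157/32
step 11: add red to get bbbbbrbbbrr; options L={ 0; 1; 2; 3; 4; 9/2; 19/4; 39/8 } R={ 157/32; 79/16; 5 } => 313/64
step 12: add red to get bbbbbrbbbrrr; options L={ 0; 1; 2; 3; 4; 9/2; 19/4; 39/8 } R={ 313/64; 157/32; 79/16; 5 } => 625/128
step 13: add blue to get bbbbbrbbbrrrb; options L={ 0; 1; 2; 3; 4; 9/2; 19/4; 39/8; 625/128 } R={ 313/64; 157/32; 79/16; 5 } => 1251/256
step 14: add blue to get bbbbbrbbbrrrbb; options L={ 0; 1; 2; 3; 4; 9/2; 19/4; 39/8; 625/128; 1251/256 } R={ 313/64; 157/32; 79/16; 5 } => 2503/512
step 15: add red to get bbbbbrbbbrrrbbr; options L={ 0; 1; 2; 3; 4; 9/2; 19/4; 39/8; 625/128; 1251/256 } R={ 2503/512; 313/64; 157/32; 79/16; 5 } => 5005/1024

5005/1024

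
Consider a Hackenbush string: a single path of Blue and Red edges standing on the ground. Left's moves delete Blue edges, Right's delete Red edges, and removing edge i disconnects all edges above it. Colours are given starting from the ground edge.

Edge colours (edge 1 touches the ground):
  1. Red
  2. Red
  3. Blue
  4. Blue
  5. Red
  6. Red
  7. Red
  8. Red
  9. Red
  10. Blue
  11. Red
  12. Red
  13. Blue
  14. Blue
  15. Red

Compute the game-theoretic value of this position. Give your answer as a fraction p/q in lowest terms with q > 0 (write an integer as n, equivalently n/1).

-12211/8192

1 of 15 · R · max L −∞ · min R 0 ⇒ -1
2 of 15 · RR · max L −∞ · min R -1 ⇒ -2
3 of 15 · RRB · max L -2 · min R -1 ⇒ -3/2
4 of 15 · RRBB · max L -3/2 · min R -1 ⇒ -5/4
5 of 15 · RRBBR · max L -3/2 · min R -5/4 ⇒ -11/8
6 of 15 · RRBBRR · max L -3/2 · min R -11/8 ⇒ -23/16
7 of 15 · RRBBRRR · max L -3/2 · min R -23/16 ⇒ -47/32
8 of 15 · RRBBRRRR · max L -3/2 · min R -47/32 ⇒ -95/64
9 of 15 · RRBBRRRRR · max L -3/2 · min R -95/64 ⇒ -191/128
10 of 15 · RRBBRRRRRB · max L -191/128 · min R -95/64 ⇒ -381/256
11 of 15 · RRBBRRRRRBR · max L -191/128 · min R -381/256 ⇒ -763/512
12 of 15 · RRBBRRRRRBRR · max L -191/128 · min R -763/512 ⇒ -1527/1024
13 of 15 · RRBBRRRRRBRRB · max L -1527/1024 · min R -763/512 ⇒ -3053/2048
14 of 15 · RRBBRRRRRBRRBB · max L -3053/2048 · min R -763/512 ⇒ -6105/4096
15 of 15 · RRBBRRRRRBRRBBR · max L -3053/2048 · min R -6105/4096 ⇒ -12211/8192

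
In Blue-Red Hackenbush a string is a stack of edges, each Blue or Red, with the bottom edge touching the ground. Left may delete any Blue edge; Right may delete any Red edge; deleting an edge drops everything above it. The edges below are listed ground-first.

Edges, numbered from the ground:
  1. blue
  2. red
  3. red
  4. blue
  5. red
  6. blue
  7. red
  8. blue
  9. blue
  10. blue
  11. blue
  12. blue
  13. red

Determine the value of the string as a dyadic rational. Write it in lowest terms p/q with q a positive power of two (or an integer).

Build val(s[:k]) for k = 1..13, string s = blue red red blue red blue red blue blue blue blue blue red.
step 1: add blue to get b; options L={ 0 } R={ none } so 1
step 2: add red to get br; options L={ 0 } R={ 1 } so 1/2
step 3: add red to get brr; options L={ 0 } R={ 1/2,1 } so 1/4
step 4: add blue to get brrb; options L={ 0,1/4 } R={ 1/2,1 } so 3/8
step 5: add red to get brrbr; options L={ 0,1/4 } R={ 3/8,1/2,1 } so 5/16
step 6: add blue to get brrbrb; options L={ 0,1/4,5/16 } R={ 3/8,1/2,1 } so 11/32
step 7: add red to get brrbrbr; options L={ 0,1/4,5/16 } R={ 11/32,3/8,1/2,1 } so 21/64
step 8: add blue to get brrbrbrb; options L={ 0,1/4,5/16,21/64 } R={ 11/32,3/8,1/2,1 } so 43/128
step 9: add blue to get brrbrbrbb; options L={ 0,1/4,5/16,21/64,43/128 } R={ 11/32,3/8,1/2,1 } so 87/256
step 10: add blue to get brrbrbrbbb; options L={ 0,1/4,5/16,21/64,43/128,87/256 } R={ 11/32,3/8,1/2,1 } so 175/512
step 11: add blue to get brrbrbrbbbb; options L={ 0,1/4,5/16,21/64,43/128,87/256,175/512 } R={ 11/32,3/8,1/2,1 } so 351/1024
step 12: add blue to get brrbrbrbbbbb; options L={ 0,1/4,5/16,21/64,43/128,87/256,175/512,351/1024 } R={ 11/32,3/8,1/2,1 } so 703/2048
step 13: add red to get brrbrbrbbbbbr; options L={ 0,1/4,5/16,21/64,43/128,87/256,175/512,351/1024 } R={ 703/2048,11/32,3/8,1/2,1 } so 1405/4096

1405/4096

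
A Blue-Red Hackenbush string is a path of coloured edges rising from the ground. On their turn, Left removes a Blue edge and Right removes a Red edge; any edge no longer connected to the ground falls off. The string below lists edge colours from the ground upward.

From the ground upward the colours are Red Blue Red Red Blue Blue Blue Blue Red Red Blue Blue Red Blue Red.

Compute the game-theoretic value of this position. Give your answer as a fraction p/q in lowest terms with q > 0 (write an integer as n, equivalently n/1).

-12491/16384

R: Left { (no moves) }, Right { 0 } = simplest -1
RB: Left { -1 }, Right { 0 } = simplest -1/2
RBR: Left { -1 }, Right { -1/2, 0 } = simplest -3/4
RBRR: Left { -1 }, Right { -3/4, -1/2, 0 } = simplest -7/8
RBRRB: Left { -1, -7/8 }, Right { -3/4, -1/2, 0 } = simplest -13/16
RBRRBB: Left { -1, -7/8, -13/16 }, Right { -3/4, -1/2, 0 } = simplest -25/32
RBRRBBB: Left { -1, -7/8, -13/16, -25/32 }, Right { -3/4, -1/2, 0 } = simplest -49/64
RBRRBBBB: Left { -1, -7/8, -13/16, -25/32, -49/64 }, Right { -3/4, -1/2, 0 } = simplest -97/128
RBRRBBBBR: Left { -1, -7/8, -13/16, -25/32, -49/64 }, Right { -97/128, -3/4, -1/2, 0 } = simplest -195/256
RBRRBBBBRR: Left { -1, -7/8, -13/16, -25/32, -49/64 }, Right { -195/256, -97/128, -3/4, -1/2, 0 } = simplest -391/512
RBRRBBBBRRB: Left { -1, -7/8, -13/16, -25/32, -49/64, -391/512 }, Right { -195/256, -97/128, -3/4, -1/2, 0 } = simplest -781/1024
RBRRBBBBRRBB: Left { -1, -7/8, -13/16, -25/32, -49/64, -391/512, -781/1024 }, Right { -195/256, -97/128, -3/4, -1/2, 0 } = simplest -1561/2048
RBRRBBBBRRBBR: Left { -1, -7/8, -13/16, -25/32, -49/64, -391/512, -781/1024 }, Right { -1561/2048, -195/256, -97/128, -3/4, -1/2, 0 } = simplest -3123/4096
RBRRBBBBRRBBRB: Left { -1, -7/8, -13/16, -25/32, -49/64, -391/512, -781/1024, -3123/4096 }, Right { -1561/2048, -195/256, -97/128, -3/4, -1/2, 0 } = simplest -6245/8192
RBRRBBBBRRBBRBR: Left { -1, -7/8, -13/16, -25/32, -49/64, -391/512, -781/1024, -3123/4096 }, Right { -6245/8192, -1561/2048, -195/256, -97/128, -3/4, -1/2, 0 } = simplest -12491/16384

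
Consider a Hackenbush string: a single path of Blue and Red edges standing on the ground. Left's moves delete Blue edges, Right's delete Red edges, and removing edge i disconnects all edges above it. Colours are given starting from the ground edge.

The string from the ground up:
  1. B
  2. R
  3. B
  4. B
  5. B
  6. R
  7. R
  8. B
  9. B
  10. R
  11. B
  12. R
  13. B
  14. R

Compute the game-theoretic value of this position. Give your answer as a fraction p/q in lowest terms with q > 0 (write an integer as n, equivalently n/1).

v_1 [B]  L=[0]  R=[—]  = 1
v_2 [BR]  L=[0]  R=[1]  = 1/2
v_3 [BRB]  L=[0,1/2]  R=[1]  = 3/4
v_4 [BRBB]  L=[0,1/2,3/4]  R=[1]  = 7/8
v_5 [BRBBB]  L=[0,1/2,3/4,7/8]  R=[1]  = 15/16
v_6 [BRBBBR]  L=[0,1/2,3/4,7/8]  R=[15/16,1]  = 29/32
v_7 [BRBBBRR]  L=[0,1/2,3/4,7/8]  R=[29/32,15/16,1]  = 57/64
v_8 [BRBBBRRB]  L=[0,1/2,3/4,7/8,57/64]  R=[29/32,15/16,1]  = 115/128
v_9 [BRBBBRRBB]  L=[0,1/2,3/4,7/8,57/64,115/128]  R=[29/32,15/16,1]  = 231/256
v_10 [BRBBBRRBBR]  L=[0,1/2,3/4,7/8,57/64,115/128]  R=[231/256,29/32,15/16,1]  = 461/512
v_11 [BRBBBRRBBRB]  L=[0,1/2,3/4,7/8,57/64,115/128,461/512]  R=[231/256,29/32,15/16,1]  = 923/1024
v_12 [BRBBBRRBBRBR]  L=[0,1/2,3/4,7/8,57/64,115/128,461/512]  R=[923/1024,231/256,29/32,15/16,1]  = 1845/2048
v_13 [BRBBBRRBBRBRB]  L=[0,1/2,3/4,7/8,57/64,115/128,461/512,1845/2048]  R=[923/1024,231/256,29/32,15/16,1]  = 3691/4096
v_14 [BRBBBRRBBRBRBR]  L=[0,1/2,3/4,7/8,57/64,115/128,461/512,1845/2048]  R=[3691/4096,923/1024,231/256,29/32,15/16,1]  = 7381/8192

7381/8192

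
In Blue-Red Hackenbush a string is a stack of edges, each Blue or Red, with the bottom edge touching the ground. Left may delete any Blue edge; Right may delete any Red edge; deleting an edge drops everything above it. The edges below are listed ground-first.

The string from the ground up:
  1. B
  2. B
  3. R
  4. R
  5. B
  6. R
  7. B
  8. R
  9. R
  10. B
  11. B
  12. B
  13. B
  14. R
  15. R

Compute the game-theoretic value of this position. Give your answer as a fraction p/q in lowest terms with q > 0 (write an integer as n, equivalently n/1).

Prefix values for B B R R B R B R R B B B B R R via {L|R} + simplicity:
1 of 15 · B · max L 0 · min R +∞ = 1
2 of 15 · BB · max L 1 · min R +∞ = 2
3 of 15 · BBR · max L 1 · min R 2 = 3/2
4 of 15 · BBRR · max L 1 · min R 3/2 = 5/4
5 of 15 · BBRRB · max L 5/4 · min R 3/2 = 11/8
6 of 15 · BBRRBR · max L 5/4 · min R 11/8 = 21/16
7 of 15 · BBRRBRB · max L 21/16 · min R 11/8 = 43/32
8 of 15 · BBRRBRBR · max L 21/16 · min R 43/32 = 85/64
9 of 15 · BBRRBRBRR · max L 21/16 · min R 85/64 = 169/128
10 of 15 · BBRRBRBRRB · max L 169/128 · min R 85/64 = 339/256
11 of 15 · BBRRBRBRRBB · max L 339/256 · min R 85/64 = 679/512
12 of 15 · BBRRBRBRRBBB · max L 679/512 · min R 85/64 = 1359/1024
13 of 15 · BBRRBRBRRBBBB · max L 1359/1024 · min R 85/64 = 2719/2048
14 of 15 · BBRRBRBRRBBBBR · max L 1359/1024 · min R 2719/2048 = 5437/4096
15 of 15 · BBRRBRBRRBBBBRR · max L 1359/1024 · min R 5437/4096 = 10873/8192

10873/8192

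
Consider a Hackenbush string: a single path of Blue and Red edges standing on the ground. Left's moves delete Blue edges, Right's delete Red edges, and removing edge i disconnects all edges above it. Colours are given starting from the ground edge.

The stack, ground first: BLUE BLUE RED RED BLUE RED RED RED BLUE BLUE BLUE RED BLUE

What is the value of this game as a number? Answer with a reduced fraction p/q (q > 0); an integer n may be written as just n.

Prefix values for BLUE BLUE RED RED BLUE RED RED RED BLUE BLUE BLUE RED BLUE via {L|R} + simplicity:
value_1 [B]  L=[0]  R=[none]  -> 1
value_2 [BB]  L=[0; 1]  R=[none]  -> 2
value_3 [BBR]  L=[0; 1]  R=[2]  -> 3/2
value_4 [BBRR]  L=[0; 1]  R=[3/2; 2]  -> 5/4
value_5 [BBRRB]  L=[0; 1; 5/4]  R=[3/2; 2]  -> 11/8
value_6 [BBRRBR]  L=[0; 1; 5/4]  R=[11/8; 3/2; 2]  -> 21/16
value_7 [BBRRBRR]  L=[0; 1; 5/4]  R=[21/16; 11/8; 3/2; 2]  -> 41/32
value_8 [BBRRBRRR]  L=[0; 1; 5/4]  R=[41/32; 21/16; 11/8; 3/2; 2]  -> 81/64
value_9 [BBRRBRRRB]  L=[0; 1; 5/4; 81/64]  R=[41/32; 21/16; 11/8; 3/2; 2]  -> 163/128
value_10 [BBRRBRRRBB]  L=[0; 1; 5/4; 81/64; 163/128]  R=[41/32; 21/16; 11/8; 3/2; 2]  -> 327/256
value_11 [BBRRBRRRBBB]  L=[0; 1; 5/4; 81/64; 163/128; 327/256]  R=[41/32; 21/16; 11/8; 3/2; 2]  -> 655/512
value_12 [BBRRBRRRBBBR]  L=[0; 1; 5/4; 81/64; 163/128; 327/256]  R=[655/512; 41/32; 21/16; 11/8; 3/2; 2]  -> 1309/1024
value_13 [BBRRBRRRBBBRB]  L=[0; 1; 5/4; 81/64; 163/128; 327/256; 1309/1024]  R=[655/512; 41/32; 21/16; 11/8; 3/2; 2]  -> 2619/2048

2619/2048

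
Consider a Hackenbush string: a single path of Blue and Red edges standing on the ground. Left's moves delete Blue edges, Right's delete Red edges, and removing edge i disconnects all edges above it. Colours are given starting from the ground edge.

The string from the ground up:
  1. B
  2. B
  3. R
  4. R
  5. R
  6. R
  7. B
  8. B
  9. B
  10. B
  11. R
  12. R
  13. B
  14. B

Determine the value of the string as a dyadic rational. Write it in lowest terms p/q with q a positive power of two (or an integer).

4583/4096

G(B) = { 0 |  } so 1
G(BB) = { 0, 1 |  } so 2
G(BBR) = { 0, 1 | 2 } so 3/2
G(BBRR) = { 0, 1 | 3/2, 2 } so 5/4
G(BBRRR) = { 0, 1 | 5/4, 3/2, 2 } so 9/8
G(BBRRRR) = { 0, 1 | 9/8, 5/4, 3/2, 2 } so 17/16
G(BBRRRRB) = { 0, 1, 17/16 | 9/8, 5/4, 3/2, 2 } so 35/32
G(BBRRRRBB) = { 0, 1, 17/16, 35/32 | 9/8, 5/4, 3/2, 2 } so 71/64
G(BBRRRRBBB) = { 0, 1, 17/16, 35/32, 71/64 | 9/8, 5/4, 3/2, 2 } so 143/128
G(BBRRRRBBBB) = { 0, 1, 17/16, 35/32, 71/64, 143/128 | 9/8, 5/4, 3/2, 2 } so 287/256
G(BBRRRRBBBBR) = { 0, 1, 17/16, 35/32, 71/64, 143/128 | 287/256, 9/8, 5/4, 3/2, 2 } so 573/512
G(BBRRRRBBBBRR) = { 0, 1, 17/16, 35/32, 71/64, 143/128 | 573/512, 287/256, 9/8, 5/4, 3/2, 2 } so 1145/1024
G(BBRRRRBBBBRRB) = { 0, 1, 17/16, 35/32, 71/64, 143/128, 1145/1024 | 573/512, 287/256, 9/8, 5/4, 3/2, 2 } so 2291/2048
G(BBRRRRBBBBRRBB) = { 0, 1, 17/16, 35/32, 71/64, 143/128, 1145/1024, 2291/2048 | 573/512, 287/256, 9/8, 5/4, 3/2, 2 } so 4583/4096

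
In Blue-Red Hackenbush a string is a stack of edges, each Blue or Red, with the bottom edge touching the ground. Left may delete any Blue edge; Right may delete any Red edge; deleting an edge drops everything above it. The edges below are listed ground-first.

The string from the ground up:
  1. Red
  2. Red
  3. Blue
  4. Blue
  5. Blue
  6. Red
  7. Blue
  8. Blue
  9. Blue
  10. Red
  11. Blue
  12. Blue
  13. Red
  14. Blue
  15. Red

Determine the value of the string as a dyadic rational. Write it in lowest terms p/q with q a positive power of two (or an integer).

-9291/8192

Recurse on prefixes of the 15-edge string Red Red Blue Blue Blue Red Blue Blue Blue Red Blue Blue Red Blue Red:
g_1 [R]  L=[]  R=[0]  — -1
g_2 [RR]  L=[]  R=[-1 0]  — -2
g_3 [RRB]  L=[-2]  R=[-1 0]  — -3/2
g_4 [RRBB]  L=[-2 -3/2]  R=[-1 0]  — -5/4
g_5 [RRBBB]  L=[-2 -3/2 -5/4]  R=[-1 0]  — -9/8
g_6 [RRBBBR]  L=[-2 -3/2 -5/4]  R=[-9/8 -1 0]  — -19/16
g_7 [RRBBBRB]  L=[-2 -3/2 -5/4 -19/16]  R=[-9/8 -1 0]  — -37/32
g_8 [RRBBBRBB]  L=[-2 -3/2 -5/4 -19/16 -37/32]  R=[-9/8 -1 0]  — -73/64
g_9 [RRBBBRBBB]  L=[-2 -3/2 -5/4 -19/16 -37/32 -73/64]  R=[-9/8 -1 0]  — -145/128
g_10 [RRBBBRBBBR]  L=[-2 -3/2 -5/4 -19/16 -37/32 -73/64]  R=[-145/128 -9/8 -1 0]  — -291/256
g_11 [RRBBBRBBBRB]  L=[-2 -3/2 -5/4 -19/16 -37/32 -73/64 -291/256]  R=[-145/128 -9/8 -1 0]  — -581/512
g_12 [RRBBBRBBBRBB]  L=[-2 -3/2 -5/4 -19/16 -37/32 -73/64 -291/256 -581/512]  R=[-145/128 -9/8 -1 0]  — -1161/1024
g_13 [RRBBBRBBBRBBR]  L=[-2 -3/2 -5/4 -19/16 -37/32 -73/64 -291/256 -581/512]  R=[-1161/1024 -145/128 -9/8 -1 0]  — -2323/2048
g_14 [RRBBBRBBBRBBRB]  L=[-2 -3/2 -5/4 -19/16 -37/32 -73/64 -291/256 -581/512 -2323/2048]  R=[-1161/1024 -145/128 -9/8 -1 0]  — -4645/4096
g_15 [RRBBBRBBBRBBRBR]  L=[-2 -3/2 -5/4 -19/16 -37/32 -73/64 -291/256 -581/512 -2323/2048]  R=[-4645/4096 -1161/1024 -145/128 -9/8 -1 0]  — -9291/8192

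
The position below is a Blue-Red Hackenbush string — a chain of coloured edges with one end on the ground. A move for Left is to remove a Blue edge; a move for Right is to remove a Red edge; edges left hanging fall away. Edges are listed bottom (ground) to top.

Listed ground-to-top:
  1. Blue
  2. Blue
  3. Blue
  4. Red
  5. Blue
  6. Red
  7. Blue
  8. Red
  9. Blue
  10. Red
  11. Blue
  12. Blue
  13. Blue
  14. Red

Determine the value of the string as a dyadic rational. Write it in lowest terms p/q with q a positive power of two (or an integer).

5469/2048

1 of 14 · B · max L 0 · min R +∞ = 1
2 of 14 · BB · max L 1 · min R +∞ = 2
3 of 14 · BBB · max L 2 · min R +∞ = 3
4 of 14 · BBBR · max L 2 · min R 3 = 5/2
5 of 14 · BBBRB · max L 5/2 · min R 3 = 11/4
6 of 14 · BBBRBR · max L 5/2 · min R 11/4 = 21/8
7 of 14 · BBBRBRB · max L 21/8 · min R 11/4 = 43/16
8 of 14 · BBBRBRBR · max L 21/8 · min R 43/16 = 85/32
9 of 14 · BBBRBRBRB · max L 85/32 · min R 43/16 = 171/64
10 of 14 · BBBRBRBRBR · max L 85/32 · min R 171/64 = 341/128
11 of 14 · BBBRBRBRBRB · max L 341/128 · min R 171/64 = 683/256
12 of 14 · BBBRBRBRBRBB · max L 683/256 · min R 171/64 = 1367/512
13 of 14 · BBBRBRBRBRBBB · max L 1367/512 · min R 171/64 = 2735/1024
14 of 14 · BBBRBRBRBRBBBR · max L 1367/512 · min R 2735/1024 = 5469/2048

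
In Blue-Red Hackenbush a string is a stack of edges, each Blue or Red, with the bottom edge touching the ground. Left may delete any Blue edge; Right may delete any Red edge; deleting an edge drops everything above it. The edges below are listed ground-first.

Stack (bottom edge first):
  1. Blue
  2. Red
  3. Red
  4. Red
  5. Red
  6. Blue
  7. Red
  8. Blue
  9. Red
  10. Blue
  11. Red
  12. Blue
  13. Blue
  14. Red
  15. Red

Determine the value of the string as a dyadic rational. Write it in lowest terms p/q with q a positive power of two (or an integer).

Recurse on prefixes of the 15-edge string Blue Red Red Red Red Blue Red Blue Red Blue Red Blue Blue Red Red:
B: Left { 0 }, Right { (no moves) } so simplest 1
BR: Left { 0 }, Right { 1 } so simplest 1/2
BRR: Left { 0 }, Right { 1/2,1 } so simplest 1/4
BRRR: Left { 0 }, Right { 1/4,1/2,1 } so simplest 1/8
BRRRR: Left { 0 }, Right { 1/8,1/4,1/2,1 } so simplest 1/16
BRRRRB: Left { 0,1/16 }, Right { 1/8,1/4,1/2,1 } so simplest 3/32
BRRRRBR: Left { 0,1/16 }, Right { 3/32,1/8,1/4,1/2,1 } so simplest 5/64
BRRRRBRB: Left { 0,1/16,5/64 }, Right { 3/32,1/8,1/4,1/2,1 } so simplest 11/128
BRRRRBRBR: Left { 0,1/16,5/64 }, Right { 11/128,3/32,1/8,1/4,1/2,1 } so simplest 21/256
BRRRRBRBRB: Left { 0,1/16,5/64,21/256 }, Right { 11/128,3/32,1/8,1/4,1/2,1 } so simplest 43/512
BRRRRBRBRBR: Left { 0,1/16,5/64,21/256 }, Right { 43/512,11/128,3/32,1/8,1/4,1/2,1 } so simplest 85/1024
BRRRRBRBRBRB: Left { 0,1/16,5/64,21/256,85/1024 }, Right { 43/512,11/128,3/32,1/8,1/4,1/2,1 } so simplest 171/2048
BRRRRBRBRBRBB: Left { 0,1/16,5/64,21/256,85/1024,171/2048 }, Right { 43/512,11/128,3/32,1/8,1/4,1/2,1 } so simplest 343/4096
BRRRRBRBRBRBBR: Left { 0,1/16,5/64,21/256,85/1024,171/2048 }, Right { 343/4096,43/512,11/128,3/32,1/8,1/4,1/2,1 } so simplest 685/8192
BRRRRBRBRBRBBRR: Left { 0,1/16,5/64,21/256,85/1024,171/2048 }, Right { 685/8192,343/4096,43/512,11/128,3/32,1/8,1/4,1/2,1 } so simplest 1369/16384

1369/16384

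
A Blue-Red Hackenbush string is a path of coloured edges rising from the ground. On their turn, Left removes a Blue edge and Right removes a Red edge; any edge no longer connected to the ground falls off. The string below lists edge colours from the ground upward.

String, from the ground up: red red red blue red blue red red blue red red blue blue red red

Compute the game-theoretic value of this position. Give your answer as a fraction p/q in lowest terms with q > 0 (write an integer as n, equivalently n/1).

G(r) = { · | 0 } = -1
G(rr) = { · | -1, 0 } = -2
G(rrr) = { · | -2, -1, 0 } = -3
G(rrrb) = { -3 | -2, -1, 0 } = -5/2
G(rrrbr) = { -3 | -5/2, -2, -1, 0 } = -11/4
G(rrrbrb) = { -3, -11/4 | -5/2, -2, -1, 0 } = -21/8
G(rrrbrbr) = { -3, -11/4 | -21/8, -5/2, -2, -1, 0 } = -43/16
G(rrrbrbrr) = { -3, -11/4 | -43/16, -21/8, -5/2, -2, -1, 0 } = -87/32
G(rrrbrbrrb) = { -3, -11/4, -87/32 | -43/16, -21/8, -5/2, -2, -1, 0 } = -173/64
G(rrrbrbrrbr) = { -3, -11/4, -87/32 | -173/64, -43/16, -21/8, -5/2, -2, -1, 0 } = -347/128
G(rrrbrbrrbrr) = { -3, -11/4, -87/32 | -347/128, -173/64, -43/16, -21/8, -5/2, -2, -1, 0 } = -695/256
G(rrrbrbrrbrrb) = { -3, -11/4, -87/32, -695/256 | -347/128, -173/64, -43/16, -21/8, -5/2, -2, -1, 0 } = -1389/512
G(rrrbrbrrbrrbb) = { -3, -11/4, -87/32, -695/256, -1389/512 | -347/128, -173/64, -43/16, -21/8, -5/2, -2, -1, 0 } = -2777/1024
G(rrrbrbrrbrrbbr) = { -3, -11/4, -87/32, -695/256, -1389/512 | -2777/1024, -347/128, -173/64, -43/16, -21/8, -5/2, -2, -1, 0 } = -5555/2048
G(rrrbrbrrbrrbbrr) = { -3, -11/4, -87/32, -695/256, -1389/512 | -5555/2048, -2777/1024, -347/128, -173/64, -43/16, -21/8, -5/2, -2, -1, 0 } = -11111/4096

-11111/4096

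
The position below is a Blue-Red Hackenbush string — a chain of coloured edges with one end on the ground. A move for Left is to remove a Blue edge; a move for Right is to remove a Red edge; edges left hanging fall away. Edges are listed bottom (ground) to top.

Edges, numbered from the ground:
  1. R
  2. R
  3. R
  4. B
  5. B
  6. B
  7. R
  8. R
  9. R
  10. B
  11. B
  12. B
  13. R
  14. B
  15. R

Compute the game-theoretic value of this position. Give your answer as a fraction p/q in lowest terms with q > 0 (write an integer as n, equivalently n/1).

g_1 [R]  L=[none]  R=[0]  ⇒ -1
g_2 [RR]  L=[none]  R=[-1; 0]  ⇒ -2
g_3 [RRR]  L=[none]  R=[-2; -1; 0]  ⇒ -3
g_4 [RRRB]  L=[-3]  R=[-2; -1; 0]  ⇒ -5/2
g_5 [RRRBB]  L=[-3; -5/2]  R=[-2; -1; 0]  ⇒ -9/4
g_6 [RRRBBB]  L=[-3; -5/2; -9/4]  R=[-2; -1; 0]  ⇒ -17/8
g_7 [RRRBBBR]  L=[-3; -5/2; -9/4]  R=[-17/8; -2; -1; 0]  ⇒ -35/16
g_8 [RRRBBBRR]  L=[-3; -5/2; -9/4]  R=[-35/16; -17/8; -2; -1; 0]  ⇒ -71/32
g_9 [RRRBBBRRR]  L=[-3; -5/2; -9/4]  R=[-71/32; -35/16; -17/8; -2; -1; 0]  ⇒ -143/64
g_10 [RRRBBBRRRB]  L=[-3; -5/2; -9/4; -143/64]  R=[-71/32; -35/16; -17/8; -2; -1; 0]  ⇒ -285/128
g_11 [RRRBBBRRRBB]  L=[-3; -5/2; -9/4; -143/64; -285/128]  R=[-71/32; -35/16; -17/8; -2; -1; 0]  ⇒ -569/256
g_12 [RRRBBBRRRBBB]  L=[-3; -5/2; -9/4; -143/64; -285/128; -569/256]  R=[-71/32; -35/16; -17/8; -2; -1; 0]  ⇒ -1137/512
g_13 [RRRBBBRRRBBBR]  L=[-3; -5/2; -9/4; -143/64; -285/128; -569/256]  R=[-1137/512; -71/32; -35/16; -17/8; -2; -1; 0]  ⇒ -2275/1024
g_14 [RRRBBBRRRBBBRB]  L=[-3; -5/2; -9/4; -143/64; -285/128; -569/256; -2275/1024]  R=[-1137/512; -71/32; -35/16; -17/8; -2; -1; 0]  ⇒ -4549/2048
g_15 [RRRBBBRRRBBBRBR]  L=[-3; -5/2; -9/4; -143/64; -285/128; -569/256; -2275/1024]  R=[-4549/2048; -1137/512; -71/32; -35/16; -17/8; -2; -1; 0]  ⇒ -9099/4096

-9099/4096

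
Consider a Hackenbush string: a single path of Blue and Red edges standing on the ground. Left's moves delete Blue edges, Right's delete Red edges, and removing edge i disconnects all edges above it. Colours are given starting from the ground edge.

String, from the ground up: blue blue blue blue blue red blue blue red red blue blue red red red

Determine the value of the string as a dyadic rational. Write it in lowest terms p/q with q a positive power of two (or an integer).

4913/1024

Recurse on prefixes of the 15-edge string blue blue blue blue blue red blue blue red red blue blue red red red:
v(b) = { 0 | none } — 1
v(bb) = { 0,1 | none } — 2
v(bbb) = { 0,1,2 | none } — 3
v(bbbb) = { 0,1,2,3 | none } — 4
v(bbbbb) = { 0,1,2,3,4 | none } — 5
v(bbbbbr) = { 0,1,2,3,4 | 5 } — 9/2
v(bbbbbrb) = { 0,1,2,3,4,9/2 | 5 } — 19/4
v(bbbbbrbb) = { 0,1,2,3,4,9/2,19/4 | 5 } — 39/8
v(bbbbbrbbr) = { 0,1,2,3,4,9/2,19/4 | 39/8,5 } — 77/16
v(bbbbbrbbrr) = { 0,1,2,3,4,9/2,19/4 | 77/16,39/8,5 } — 153/32
v(bbbbbrbbrrb) = { 0,1,2,3,4,9/2,19/4,153/32 | 77/16,39/8,5 } — 307/64
v(bbbbbrbbrrbb) = { 0,1,2,3,4,9/2,19/4,153/32,307/64 | 77/16,39/8,5 } — 615/128
v(bbbbbrbbrrbbr) = { 0,1,2,3,4,9/2,19/4,153/32,307/64 | 615/128,77/16,39/8,5 } — 1229/256
v(bbbbbrbbrrbbrr) = { 0,1,2,3,4,9/2,19/4,153/32,307/64 | 1229/256,615/128,77/16,39/8,5 } — 2457/512
v(bbbbbrbbrrbbrrr) = { 0,1,2,3,4,9/2,19/4,153/32,307/64 | 2457/512,1229/256,615/128,77/16,39/8,5 } — 4913/1024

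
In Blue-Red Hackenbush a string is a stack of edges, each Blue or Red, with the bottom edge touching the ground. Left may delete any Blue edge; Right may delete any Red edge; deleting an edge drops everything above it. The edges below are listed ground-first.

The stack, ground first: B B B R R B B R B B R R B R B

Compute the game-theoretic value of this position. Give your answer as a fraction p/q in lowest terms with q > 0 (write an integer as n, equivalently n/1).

B: Left { 0 }, Right { ∅ } — simplest 1
BB: Left { 0,1 }, Right { ∅ } — simplest 2
BBB: Left { 0,1,2 }, Right { ∅ } — simplest 3
BBBR: Left { 0,1,2 }, Right { 3 } — simplest 5/2
BBBRR: Left { 0,1,2 }, Right { 5/2,3 } — simplest 9/4
BBBRRB: Left { 0,1,2,9/4 }, Right { 5/2,3 } — simplest 19/8
BBBRRBB: Left { 0,1,2,9/4,19/8 }, Right { 5/2,3 } — simplest 39/16
BBBRRBBR: Left { 0,1,2,9/4,19/8 }, Right { 39/16,5/2,3 } — simplest 77/32
BBBRRBBRB: Left { 0,1,2,9/4,19/8,77/32 }, Right { 39/16,5/2,3 } — simplest 155/64
BBBRRBBRBB: Left { 0,1,2,9/4,19/8,77/32,155/64 }, Right { 39/16,5/2,3 } — simplest 311/128
BBBRRBBRBBR: Left { 0,1,2,9/4,19/8,77/32,155/64 }, Right { 311/128,39/16,5/2,3 } — simplest 621/256
BBBRRBBRBBRR: Left { 0,1,2,9/4,19/8,77/32,155/64 }, Right { 621/256,311/128,39/16,5/2,3 } — simplest 1241/512
BBBRRBBRBBRRB: Left { 0,1,2,9/4,19/8,77/32,155/64,1241/512 }, Right { 621/256,311/128,39/16,5/2,3 } — simplest 2483/1024
BBBRRBBRBBRRBR: Left { 0,1,2,9/4,19/8,77/32,155/64,1241/512 }, Right { 2483/1024,621/256,311/128,39/16,5/2,3 } — simplest 4965/2048
BBBRRBBRBBRRBRB: Left { 0,1,2,9/4,19/8,77/32,155/64,1241/512,4965/2048 }, Right { 2483/1024,621/256,311/128,39/16,5/2,3 } — simplest 9931/4096

9931/4096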